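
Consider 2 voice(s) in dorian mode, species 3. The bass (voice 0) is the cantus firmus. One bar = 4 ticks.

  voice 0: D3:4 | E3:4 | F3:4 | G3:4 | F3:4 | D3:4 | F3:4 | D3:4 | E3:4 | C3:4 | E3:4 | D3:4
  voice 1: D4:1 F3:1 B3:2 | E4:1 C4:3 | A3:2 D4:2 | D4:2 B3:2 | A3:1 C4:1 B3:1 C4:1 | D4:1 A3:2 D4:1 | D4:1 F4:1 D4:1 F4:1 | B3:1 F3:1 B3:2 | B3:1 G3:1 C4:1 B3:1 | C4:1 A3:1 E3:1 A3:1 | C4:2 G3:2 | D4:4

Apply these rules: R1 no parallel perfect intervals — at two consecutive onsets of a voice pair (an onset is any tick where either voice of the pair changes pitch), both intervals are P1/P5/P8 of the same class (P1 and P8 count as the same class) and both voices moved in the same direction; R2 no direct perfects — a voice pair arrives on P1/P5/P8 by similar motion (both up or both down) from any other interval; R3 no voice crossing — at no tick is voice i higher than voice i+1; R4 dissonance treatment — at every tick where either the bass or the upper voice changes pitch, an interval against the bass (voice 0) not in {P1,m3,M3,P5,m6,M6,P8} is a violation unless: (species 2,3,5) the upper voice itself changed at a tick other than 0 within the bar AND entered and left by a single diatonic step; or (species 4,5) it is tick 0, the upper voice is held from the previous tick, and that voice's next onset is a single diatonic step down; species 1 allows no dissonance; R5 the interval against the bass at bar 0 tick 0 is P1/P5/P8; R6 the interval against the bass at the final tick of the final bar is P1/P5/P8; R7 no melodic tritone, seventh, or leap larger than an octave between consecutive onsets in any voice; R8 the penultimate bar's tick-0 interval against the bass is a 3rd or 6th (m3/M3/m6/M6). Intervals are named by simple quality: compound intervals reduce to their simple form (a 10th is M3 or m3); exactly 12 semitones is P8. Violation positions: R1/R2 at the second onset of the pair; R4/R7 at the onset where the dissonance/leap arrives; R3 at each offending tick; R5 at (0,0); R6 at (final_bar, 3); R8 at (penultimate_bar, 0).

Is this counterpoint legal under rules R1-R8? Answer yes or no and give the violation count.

bar 0: v0=D3 v1=D4 (P8)
bar 1: v0=E3 v1=E4 (P8)
bar 2: v0=F3 v1=A3 (M3)
bar 3: v0=G3 v1=D4 (P5)
bar 4: v0=F3 v1=A3 (M3)
bar 5: v0=D3 v1=D4 (P8)
bar 6: v0=F3 v1=D4 (M6)
bar 7: v0=D3 v1=B3 (M6)
bar 8: v0=E3 v1=B3 (P5)
bar 9: v0=C3 v1=C4 (P8)
bar 10: v0=E3 v1=C4 (m6)
bar 11: v0=D3 v1=D4 (P8)
  R7 @ bar0.2: F3->B3 leap 6st
  R2 @ bar1.0: D3/B3 M6 -> E3/E4 P8 similar
  R7 @ bar7.0: F4->B3 leap 6st
  R7 @ bar7.1: B3->F3 leap 6st
  R7 @ bar7.2: F3->B3 leap 6st

No (5 violations)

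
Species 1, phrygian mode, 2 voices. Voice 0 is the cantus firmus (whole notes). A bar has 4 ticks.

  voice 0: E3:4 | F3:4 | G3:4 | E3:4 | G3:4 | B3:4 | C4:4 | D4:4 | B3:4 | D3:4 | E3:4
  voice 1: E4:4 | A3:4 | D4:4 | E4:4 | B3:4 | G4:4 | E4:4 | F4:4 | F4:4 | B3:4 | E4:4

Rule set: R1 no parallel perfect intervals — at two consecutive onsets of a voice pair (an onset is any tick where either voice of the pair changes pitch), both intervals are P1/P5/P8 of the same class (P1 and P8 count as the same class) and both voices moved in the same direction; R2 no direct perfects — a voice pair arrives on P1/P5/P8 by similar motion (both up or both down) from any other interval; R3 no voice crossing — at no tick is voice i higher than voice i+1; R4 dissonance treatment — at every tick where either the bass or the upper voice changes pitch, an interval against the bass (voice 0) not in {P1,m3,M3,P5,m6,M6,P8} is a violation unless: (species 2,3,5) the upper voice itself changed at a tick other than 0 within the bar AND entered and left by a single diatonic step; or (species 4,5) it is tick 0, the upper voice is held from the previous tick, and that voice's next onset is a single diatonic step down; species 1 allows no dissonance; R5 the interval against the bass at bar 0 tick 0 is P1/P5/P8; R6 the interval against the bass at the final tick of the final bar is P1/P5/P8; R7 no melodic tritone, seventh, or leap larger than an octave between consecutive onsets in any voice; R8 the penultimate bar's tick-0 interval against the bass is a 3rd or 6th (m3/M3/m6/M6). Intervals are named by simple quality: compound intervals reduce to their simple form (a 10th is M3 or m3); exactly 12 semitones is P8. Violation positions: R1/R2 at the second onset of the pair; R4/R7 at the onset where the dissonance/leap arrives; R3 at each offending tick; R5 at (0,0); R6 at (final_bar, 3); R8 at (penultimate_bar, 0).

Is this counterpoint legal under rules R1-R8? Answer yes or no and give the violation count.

No (4 violations)

bar 0: v0=E3 v1=E4 (P8)
bar 1: v0=F3 v1=A3 (M3)
bar 2: v0=G3 v1=D4 (P5)
bar 3: v0=E3 v1=E4 (P8)
bar 4: v0=G3 v1=B3 (M3)
bar 5: v0=B3 v1=G4 (m6)
bar 6: v0=C4 v1=E4 (M3)
bar 7: v0=D4 v1=F4 (m3)
bar 8: v0=B3 v1=F4 (TT)
bar 9: v0=D3 v1=B3 (M6)
bar 10: v0=E3 v1=E4 (P8)
  R2 @ bar2.0: F3/A3 M3 -> G3/D4 P5 similar
  R4 @ bar8.0: B3/F4 TT untreated
  R7 @ bar9.0: F4->B3 leap 6st
  R2 @ bar10.0: D3/B3 M6 -> E3/E4 P8 similar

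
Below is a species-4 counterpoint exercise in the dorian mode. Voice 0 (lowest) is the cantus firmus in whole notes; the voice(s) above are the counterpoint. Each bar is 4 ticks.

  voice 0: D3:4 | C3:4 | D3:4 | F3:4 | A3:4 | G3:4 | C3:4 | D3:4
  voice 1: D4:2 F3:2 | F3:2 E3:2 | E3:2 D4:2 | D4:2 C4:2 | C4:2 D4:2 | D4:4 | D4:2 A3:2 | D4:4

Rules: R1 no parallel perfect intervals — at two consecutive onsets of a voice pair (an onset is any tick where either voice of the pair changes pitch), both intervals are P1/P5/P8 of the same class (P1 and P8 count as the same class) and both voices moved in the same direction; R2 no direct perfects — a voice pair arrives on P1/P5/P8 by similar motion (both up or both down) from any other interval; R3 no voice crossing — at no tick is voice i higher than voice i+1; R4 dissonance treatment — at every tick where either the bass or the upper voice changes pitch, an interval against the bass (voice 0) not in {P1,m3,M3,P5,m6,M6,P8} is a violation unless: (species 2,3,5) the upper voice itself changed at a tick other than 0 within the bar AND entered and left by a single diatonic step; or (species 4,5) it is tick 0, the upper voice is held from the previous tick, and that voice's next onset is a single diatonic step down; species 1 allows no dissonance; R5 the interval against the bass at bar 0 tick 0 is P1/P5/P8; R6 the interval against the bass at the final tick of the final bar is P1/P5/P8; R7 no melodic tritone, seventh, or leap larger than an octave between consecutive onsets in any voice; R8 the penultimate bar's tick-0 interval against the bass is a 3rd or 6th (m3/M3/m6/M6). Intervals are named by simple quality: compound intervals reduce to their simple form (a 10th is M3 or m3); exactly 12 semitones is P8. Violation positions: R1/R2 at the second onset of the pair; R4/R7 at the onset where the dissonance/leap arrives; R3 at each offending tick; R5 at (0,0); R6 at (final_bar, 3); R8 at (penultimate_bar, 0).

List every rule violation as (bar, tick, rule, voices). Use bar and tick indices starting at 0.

bar 0: v0=D3 v1=D4 downbeat P8
bar 1: v0=C3 v1=F3 downbeat P4
bar 2: v0=D3 v1=E3 downbeat M2
bar 3: v0=F3 v1=D4 downbeat M6
bar 4: v0=A3 v1=C4 downbeat m3
bar 5: v0=G3 v1=D4 downbeat P5
bar 6: v0=C3 v1=D4 downbeat M2
bar 7: v0=D3 v1=D4 downbeat P8
  -> R4 @ bar 2 tick 0 v(0, 1): D3/E3 M2 untreated
  -> R7 @ bar 2 tick 2 v(1,): E3->D4 leap 10st
  -> R4 @ bar 4 tick 2 v(0, 1): A3/D4 P4 untreated
  -> R4 @ bar 6 tick 0 v(0, 1): C3/D4 M2 untreated
  -> R8 @ bar 6 tick 0 v(0, 1): penult M2 not 3rd/6th
  -> R2 @ bar 7 tick 0 v(0, 1): C3/A3 M6 -> D3/D4 P8 similar

(2, 0, R4, (0, 1))
(2, 2, R7, (1,))
(4, 2, R4, (0, 1))
(6, 0, R4, (0, 1))
(6, 0, R8, (0, 1))
(7, 0, R2, (0, 1))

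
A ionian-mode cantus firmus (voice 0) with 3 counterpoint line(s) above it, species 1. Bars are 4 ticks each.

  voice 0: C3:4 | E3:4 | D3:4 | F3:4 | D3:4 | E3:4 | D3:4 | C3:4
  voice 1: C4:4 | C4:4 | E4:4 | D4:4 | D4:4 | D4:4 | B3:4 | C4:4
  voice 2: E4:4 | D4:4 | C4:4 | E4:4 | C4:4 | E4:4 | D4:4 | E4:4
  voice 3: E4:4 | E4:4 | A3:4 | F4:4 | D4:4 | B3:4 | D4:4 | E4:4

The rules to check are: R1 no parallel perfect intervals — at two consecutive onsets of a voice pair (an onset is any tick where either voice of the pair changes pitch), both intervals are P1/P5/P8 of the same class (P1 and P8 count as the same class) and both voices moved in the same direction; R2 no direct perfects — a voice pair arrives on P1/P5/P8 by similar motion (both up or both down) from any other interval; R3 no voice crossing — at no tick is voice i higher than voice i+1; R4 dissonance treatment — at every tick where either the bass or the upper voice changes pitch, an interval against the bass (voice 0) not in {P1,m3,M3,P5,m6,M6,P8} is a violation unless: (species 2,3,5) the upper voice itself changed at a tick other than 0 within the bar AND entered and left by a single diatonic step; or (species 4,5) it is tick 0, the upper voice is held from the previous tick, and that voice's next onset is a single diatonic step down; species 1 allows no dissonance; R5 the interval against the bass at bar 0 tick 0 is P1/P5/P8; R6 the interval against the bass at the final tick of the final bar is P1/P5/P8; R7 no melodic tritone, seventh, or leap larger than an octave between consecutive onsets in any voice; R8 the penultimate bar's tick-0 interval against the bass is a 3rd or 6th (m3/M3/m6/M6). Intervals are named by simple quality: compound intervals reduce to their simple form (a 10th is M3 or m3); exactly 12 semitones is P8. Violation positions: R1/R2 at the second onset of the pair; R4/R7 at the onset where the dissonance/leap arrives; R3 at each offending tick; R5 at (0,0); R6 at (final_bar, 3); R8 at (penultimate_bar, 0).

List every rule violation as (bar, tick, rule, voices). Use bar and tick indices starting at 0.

bar 0: v0=C3 v1=C4 v2=E4 v3=E4 downbeat M3
bar 1: v0=E3 v1=C4 v2=D4 v3=E4 downbeat P8
bar 2: v0=D3 v1=E4 v2=C4 v3=A3 downbeat P5
bar 3: v0=F3 v1=D4 v2=E4 v3=F4 downbeat P8
bar 4: v0=D3 v1=D4 v2=C4 v3=D4 downbeat P8
bar 5: v0=E3 v1=D4 v2=E4 v3=B3 downbeat P5
bar 6: v0=D3 v1=B3 v2=D4 v3=D4 downbeat P8
bar 7: v0=C3 v1=C4 v2=E4 v3=E4 downbeat M3
  -> R5 @ bar 0 tick 0 v(0, 2): opens on M3
  -> R5 @ bar 0 tick 0 v(0, 3): opens on M3
  -> R4 @ bar 1 tick 0 v(0, 2): E3/D4 m7 untreated
  -> R2 @ bar 2 tick 0 v(0, 3): E3/E4 P8 -> D3/A3 P5 similar
  -> R3 @ bar 2 tick 0 v(1, 2): E4 above C4
  -> R3 @ bar 2 tick 0 v(2, 3): C4 above A3
  -> R4 @ bar 2 tick 0 v(0, 1): D3/E4 M2 untreated
  -> R4 @ bar 2 tick 0 v(0, 2): D3/C4 m7 untreated
  -> R3 @ bar 2 tick 1 v(1, 2): E4 above C4
  -> R3 @ bar 2 tick 1 v(2, 3): C4 above A3
  -> R3 @ bar 2 tick 2 v(1, 2): E4 above C4
  -> R3 @ bar 2 tick 2 v(2, 3): C4 above A3
  -> R3 @ bar 2 tick 3 v(1, 2): E4 above C4
  -> R3 @ bar 2 tick 3 v(2, 3): C4 above A3
  -> R2 @ bar 3 tick 0 v(0, 3): D3/A3 P5 -> F3/F4 P8 similar
  -> R4 @ bar 3 tick 0 v(0, 2): F3/E4 M7 untreated
  -> R1 @ bar 4 tick 0 v(0, 3): F3/F4 P8 -> D3/D4 P8 similar
  -> R3 @ bar 4 tick 0 v(1, 2): D4 above C4
  -> R4 @ bar 4 tick 0 v(0, 2): D3/C4 m7 untreated
  -> R3 @ bar 4 tick 1 v(1, 2): D4 above C4
  -> R3 @ bar 4 tick 2 v(1, 2): D4 above C4
  -> R3 @ bar 4 tick 3 v(1, 2): D4 above C4
  -> R2 @ bar 5 tick 0 v(0, 2): D3/C4 m7 -> E3/E4 P8 similar
  -> R3 @ bar 5 tick 0 v(2, 3): E4 above B3
  -> R4 @ bar 5 tick 0 v(0, 1): E3/D4 m7 untreated
  -> R3 @ bar 5 tick 1 v(2, 3): E4 above B3
  -> R3 @ bar 5 tick 2 v(2, 3): E4 above B3
  -> R3 @ bar 5 tick 3 v(2, 3): E4 above B3
  -> R1 @ bar 6 tick 0 v(0, 2): E3/E4 P8 -> D3/D4 P8 similar
  -> R8 @ bar 6 tick 0 v(0, 2): penult P8 not 3rd/6th
  -> R8 @ bar 6 tick 0 v(0, 3): penult P8 not 3rd/6th
  -> R1 @ bar 7 tick 0 v(2, 3): D4/D4 P1 -> E4/E4 P1 similar
  -> R6 @ bar 7 tick 3 v(0, 2): closes on M3
  -> R6 @ bar 7 tick 3 v(0, 3): closes on M3

(0, 0, R5, (0, 2))
(0, 0, R5, (0, 3))
(1, 0, R4, (0, 2))
(2, 0, R2, (0, 3))
(2, 0, R3, (1, 2))
(2, 0, R3, (2, 3))
(2, 0, R4, (0, 1))
(2, 0, R4, (0, 2))
(2, 1, R3, (1, 2))
(2, 1, R3, (2, 3))
(2, 2, R3, (1, 2))
(2, 2, R3, (2, 3))
(2, 3, R3, (1, 2))
(2, 3, R3, (2, 3))
(3, 0, R2, (0, 3))
(3, 0, R4, (0, 2))
(4, 0, R1, (0, 3))
(4, 0, R3, (1, 2))
(4, 0, R4, (0, 2))
(4, 1, R3, (1, 2))
(4, 2, R3, (1, 2))
(4, 3, R3, (1, 2))
(5, 0, R2, (0, 2))
(5, 0, R3, (2, 3))
(5, 0, R4, (0, 1))
(5, 1, R3, (2, 3))
(5, 2, R3, (2, 3))
(5, 3, R3, (2, 3))
(6, 0, R1, (0, 2))
(6, 0, R8, (0, 2))
(6, 0, R8, (0, 3))
(7, 0, R1, (2, 3))
(7, 3, R6, (0, 2))
(7, 3, R6, (0, 3))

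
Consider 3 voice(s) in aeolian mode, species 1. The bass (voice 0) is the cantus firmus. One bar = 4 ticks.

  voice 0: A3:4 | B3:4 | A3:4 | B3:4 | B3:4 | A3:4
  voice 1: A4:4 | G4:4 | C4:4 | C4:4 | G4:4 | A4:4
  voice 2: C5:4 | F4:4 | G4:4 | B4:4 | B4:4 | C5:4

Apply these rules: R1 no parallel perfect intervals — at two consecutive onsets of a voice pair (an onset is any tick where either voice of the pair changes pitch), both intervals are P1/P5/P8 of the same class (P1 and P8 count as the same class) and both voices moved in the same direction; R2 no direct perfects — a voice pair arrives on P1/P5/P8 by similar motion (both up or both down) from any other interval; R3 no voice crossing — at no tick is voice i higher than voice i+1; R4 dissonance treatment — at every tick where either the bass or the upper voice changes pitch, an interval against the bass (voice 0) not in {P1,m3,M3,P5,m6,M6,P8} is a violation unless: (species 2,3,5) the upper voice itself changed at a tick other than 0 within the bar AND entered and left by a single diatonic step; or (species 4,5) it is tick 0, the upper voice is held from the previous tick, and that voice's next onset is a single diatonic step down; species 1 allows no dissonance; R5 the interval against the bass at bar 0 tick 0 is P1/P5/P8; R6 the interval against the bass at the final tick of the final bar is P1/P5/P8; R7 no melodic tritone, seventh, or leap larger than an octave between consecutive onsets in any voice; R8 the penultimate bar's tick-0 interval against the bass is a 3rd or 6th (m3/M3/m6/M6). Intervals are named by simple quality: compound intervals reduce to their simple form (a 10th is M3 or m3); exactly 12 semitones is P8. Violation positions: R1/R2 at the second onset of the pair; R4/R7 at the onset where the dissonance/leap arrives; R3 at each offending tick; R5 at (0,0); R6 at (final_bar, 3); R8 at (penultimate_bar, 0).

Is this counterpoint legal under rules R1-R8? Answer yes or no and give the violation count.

No (11 violations)

bar 0: v0=A3 v1=A4 v2=C5 (m3)
bar 1: v0=B3 v1=G4 v2=F4 (TT)
bar 2: v0=A3 v1=C4 v2=G4 (m7)
bar 3: v0=B3 v1=C4 v2=B4 (P8)
bar 4: v0=B3 v1=G4 v2=B4 (P8)
bar 5: v0=A3 v1=A4 v2=C5 (m3)
  R5 @ bar0.0: opens on m3
  R3 @ bar1.0: G4 above F4
  R4 @ bar1.0: B3/F4 TT untreated
  R3 @ bar1.1: G4 above F4
  R3 @ bar1.2: G4 above F4
  R3 @ bar1.3: G4 above F4
  R4 @ bar2.0: A3/G4 m7 untreated
  R2 @ bar3.0: A3/G4 m7 -> B3/B4 P8 similar
  R4 @ bar3.0: B3/C4 m2 untreated
  R8 @ bar4.0: penult P8 not 3rd/6th
  R6 @ bar5.3: closes on m3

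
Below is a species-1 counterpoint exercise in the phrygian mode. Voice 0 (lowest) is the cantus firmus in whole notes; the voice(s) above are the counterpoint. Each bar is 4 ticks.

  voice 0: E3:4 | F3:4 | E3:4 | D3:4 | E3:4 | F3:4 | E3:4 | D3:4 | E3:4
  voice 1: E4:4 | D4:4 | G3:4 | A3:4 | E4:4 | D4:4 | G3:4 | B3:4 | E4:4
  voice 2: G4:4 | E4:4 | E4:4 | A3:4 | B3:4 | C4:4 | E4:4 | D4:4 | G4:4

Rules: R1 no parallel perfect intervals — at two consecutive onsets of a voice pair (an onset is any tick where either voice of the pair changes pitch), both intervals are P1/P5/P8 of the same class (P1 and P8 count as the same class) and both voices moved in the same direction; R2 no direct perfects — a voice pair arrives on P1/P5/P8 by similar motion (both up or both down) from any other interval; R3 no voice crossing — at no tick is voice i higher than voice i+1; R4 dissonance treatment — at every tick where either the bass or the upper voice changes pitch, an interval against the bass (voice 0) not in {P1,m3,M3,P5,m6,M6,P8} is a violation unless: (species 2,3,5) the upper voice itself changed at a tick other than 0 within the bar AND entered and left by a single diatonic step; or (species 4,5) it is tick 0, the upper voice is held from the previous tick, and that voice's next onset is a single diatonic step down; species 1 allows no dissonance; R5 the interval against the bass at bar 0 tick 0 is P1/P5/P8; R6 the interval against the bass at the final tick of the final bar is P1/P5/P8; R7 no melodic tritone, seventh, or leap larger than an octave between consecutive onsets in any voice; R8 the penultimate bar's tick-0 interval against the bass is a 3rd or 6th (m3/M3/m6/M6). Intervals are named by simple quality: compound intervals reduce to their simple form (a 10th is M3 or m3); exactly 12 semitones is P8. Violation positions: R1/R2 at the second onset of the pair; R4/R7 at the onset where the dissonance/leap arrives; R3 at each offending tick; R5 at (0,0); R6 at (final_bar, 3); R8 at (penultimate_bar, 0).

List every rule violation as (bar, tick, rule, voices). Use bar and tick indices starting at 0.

bar 0: v0=E3 v1=E4 v2=G4 downbeat m3
bar 1: v0=F3 v1=D4 v2=E4 downbeat M7
bar 2: v0=E3 v1=G3 v2=E4 downbeat P8
bar 3: v0=D3 v1=A3 v2=A3 downbeat P5
bar 4: v0=E3 v1=E4 v2=B3 downbeat P5
bar 5: v0=F3 v1=D4 v2=C4 downbeat P5
bar 6: v0=E3 v1=G3 v2=E4 downbeat P8
bar 7: v0=D3 v1=B3 v2=D4 downbeat P8
bar 8: v0=E3 v1=E4 v2=G4 downbeat m3
  -> R5 @ bar 0 tick 0 v(0, 2): opens on m3
  -> R4 @ bar 1 tick 0 v(0, 2): F3/E4 M7 untreated
  -> R2 @ bar 3 tick 0 v(0, 2): E3/E4 P8 -> D3/A3 P5 similar
  -> R1 @ bar 4 tick 0 v(0, 2): D3/A3 P5 -> E3/B3 P5 similar
  -> R2 @ bar 4 tick 0 v(0, 1): D3/A3 P5 -> E3/E4 P8 similar
  -> R3 @ bar 4 tick 0 v(1, 2): E4 above B3
  -> R3 @ bar 4 tick 1 v(1, 2): E4 above B3
  -> R3 @ bar 4 tick 2 v(1, 2): E4 above B3
  -> R3 @ bar 4 tick 3 v(1, 2): E4 above B3
  -> R1 @ bar 5 tick 0 v(0, 2): E3/B3 P5 -> F3/C4 P5 similar
  -> R3 @ bar 5 tick 0 v(1, 2): D4 above C4
  -> R3 @ bar 5 tick 1 v(1, 2): D4 above C4
  -> R3 @ bar 5 tick 2 v(1, 2): D4 above C4
  -> R3 @ bar 5 tick 3 v(1, 2): D4 above C4
  -> R1 @ bar 7 tick 0 v(0, 2): E3/E4 P8 -> D3/D4 P8 similar
  -> R8 @ bar 7 tick 0 v(0, 2): penult P8 not 3rd/6th
  -> R2 @ bar 8 tick 0 v(0, 1): D3/B3 M6 -> E3/E4 P8 similar
  -> R6 @ bar 8 tick 3 v(0, 2): closes on m3

(0, 0, R5, (0, 2))
(1, 0, R4, (0, 2))
(3, 0, R2, (0, 2))
(4, 0, R1, (0, 2))
(4, 0, R2, (0, 1))
(4, 0, R3, (1, 2))
(4, 1, R3, (1, 2))
(4, 2, R3, (1, 2))
(4, 3, R3, (1, 2))
(5, 0, R1, (0, 2))
(5, 0, R3, (1, 2))
(5, 1, R3, (1, 2))
(5, 2, R3, (1, 2))
(5, 3, R3, (1, 2))
(7, 0, R1, (0, 2))
(7, 0, R8, (0, 2))
(8, 0, R2, (0, 1))
(8, 3, R6, (0, 2))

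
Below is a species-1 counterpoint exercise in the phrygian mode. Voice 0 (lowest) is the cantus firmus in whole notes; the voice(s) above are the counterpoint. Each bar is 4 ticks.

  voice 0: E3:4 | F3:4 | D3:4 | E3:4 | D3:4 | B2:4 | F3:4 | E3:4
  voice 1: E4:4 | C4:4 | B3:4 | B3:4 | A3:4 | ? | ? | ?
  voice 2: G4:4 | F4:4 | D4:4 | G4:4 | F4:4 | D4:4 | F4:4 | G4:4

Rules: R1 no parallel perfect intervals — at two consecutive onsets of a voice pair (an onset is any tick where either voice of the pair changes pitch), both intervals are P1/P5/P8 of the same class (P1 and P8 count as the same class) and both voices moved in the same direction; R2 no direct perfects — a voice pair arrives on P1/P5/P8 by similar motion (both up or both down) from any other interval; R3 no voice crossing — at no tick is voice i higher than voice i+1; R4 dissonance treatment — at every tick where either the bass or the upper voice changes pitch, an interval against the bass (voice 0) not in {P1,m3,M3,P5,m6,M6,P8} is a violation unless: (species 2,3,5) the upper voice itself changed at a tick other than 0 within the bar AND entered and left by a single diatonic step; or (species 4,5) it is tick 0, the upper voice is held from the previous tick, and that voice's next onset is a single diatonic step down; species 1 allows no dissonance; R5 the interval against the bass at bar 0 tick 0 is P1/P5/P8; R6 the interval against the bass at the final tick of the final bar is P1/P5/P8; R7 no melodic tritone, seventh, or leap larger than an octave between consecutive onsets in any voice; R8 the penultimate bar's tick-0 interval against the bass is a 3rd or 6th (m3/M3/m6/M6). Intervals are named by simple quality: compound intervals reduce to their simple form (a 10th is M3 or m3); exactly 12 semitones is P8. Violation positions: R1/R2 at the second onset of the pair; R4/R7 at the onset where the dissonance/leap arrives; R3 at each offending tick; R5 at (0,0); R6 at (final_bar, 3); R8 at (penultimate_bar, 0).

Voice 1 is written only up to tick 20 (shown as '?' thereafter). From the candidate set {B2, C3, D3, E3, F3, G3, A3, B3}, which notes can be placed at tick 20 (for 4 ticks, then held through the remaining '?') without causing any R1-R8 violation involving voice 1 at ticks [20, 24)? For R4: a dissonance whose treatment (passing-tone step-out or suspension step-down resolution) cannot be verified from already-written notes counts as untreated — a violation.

{B3}

B2: violates R2,R7
C3: violates R4
D3: violates R2
E3: violates R4
F3: violates R4
G3: violates R2
A3: violates R4
B3: legal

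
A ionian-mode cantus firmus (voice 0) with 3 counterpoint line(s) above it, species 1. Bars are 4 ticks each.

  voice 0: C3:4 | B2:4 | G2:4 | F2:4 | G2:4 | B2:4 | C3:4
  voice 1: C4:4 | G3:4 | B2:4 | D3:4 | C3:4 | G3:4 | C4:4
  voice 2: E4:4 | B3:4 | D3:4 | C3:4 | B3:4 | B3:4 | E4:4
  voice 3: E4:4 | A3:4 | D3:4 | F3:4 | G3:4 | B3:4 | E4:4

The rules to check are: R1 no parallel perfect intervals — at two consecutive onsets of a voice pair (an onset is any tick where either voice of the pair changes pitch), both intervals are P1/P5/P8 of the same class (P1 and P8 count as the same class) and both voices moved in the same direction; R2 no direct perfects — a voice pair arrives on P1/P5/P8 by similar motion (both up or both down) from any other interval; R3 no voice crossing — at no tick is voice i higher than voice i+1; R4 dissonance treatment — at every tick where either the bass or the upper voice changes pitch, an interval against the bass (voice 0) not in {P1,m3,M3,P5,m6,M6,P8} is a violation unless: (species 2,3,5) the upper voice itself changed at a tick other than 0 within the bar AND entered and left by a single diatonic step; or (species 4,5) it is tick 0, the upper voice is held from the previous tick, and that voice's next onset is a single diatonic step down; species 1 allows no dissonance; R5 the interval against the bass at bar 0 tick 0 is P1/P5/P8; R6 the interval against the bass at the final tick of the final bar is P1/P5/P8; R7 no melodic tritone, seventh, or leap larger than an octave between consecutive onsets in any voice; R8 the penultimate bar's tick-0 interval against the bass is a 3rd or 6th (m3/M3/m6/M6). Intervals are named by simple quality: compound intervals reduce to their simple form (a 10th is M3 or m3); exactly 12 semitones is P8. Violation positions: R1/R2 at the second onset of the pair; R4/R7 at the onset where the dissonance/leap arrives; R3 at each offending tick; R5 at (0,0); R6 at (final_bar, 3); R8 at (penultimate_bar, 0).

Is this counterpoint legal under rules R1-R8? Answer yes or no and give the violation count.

No (30 violations)

bar 0: v0=C3 v1=C4 v2=E4 v3=E4 (M3)
bar 1: v0=B2 v1=G3 v2=B3 v3=A3 (m7)
bar 2: v0=G2 v1=B2 v2=D3 v3=D3 (P5)
bar 3: v0=F2 v1=D3 v2=C3 v3=F3 (P8)
bar 4: v0=G2 v1=C3 v2=B3 v3=G3 (P8)
bar 5: v0=B2 v1=G3 v2=B3 v3=B3 (P8)
bar 6: v0=C3 v1=C4 v2=E4 v3=E4 (M3)
  R5 @ bar0.0: opens on M3
  R5 @ bar0.0: opens on M3
  R2 @ bar1.0: C3/E4 M3 -> B2/B3 P8 similar
  R3 @ bar1.0: B3 above A3
  R4 @ bar1.0: B2/A3 m7 untreated
  R3 @ bar1.1: B3 above A3
  R3 @ bar1.2: B3 above A3
  R3 @ bar1.3: B3 above A3
  R2 @ bar2.0: B2/B3 P8 -> G2/D3 P5 similar
  R2 @ bar2.0: B2/A3 m7 -> G2/D3 P5 similar
  R2 @ bar2.0: B3/A3 M2 -> D3/D3 P1 similar
  R1 @ bar3.0: G2/D3 P5 -> F2/C3 P5 similar
  R3 @ bar3.0: D3 above C3
  R3 @ bar3.1: D3 above C3
  R3 @ bar3.2: D3 above C3
  R3 @ bar3.3: D3 above C3
  R1 @ bar4.0: F2/F3 P8 -> G2/G3 P8 similar
  R3 @ bar4.0: B3 above G3
  R4 @ bar4.0: G2/C3 P4 untreated
  R7 @ bar4.0: C3->B3 leap 11st
  R3 @ bar4.1: B3 above G3
  R3 @ bar4.2: B3 above G3
  R3 @ bar4.3: B3 above G3
  R1 @ bar5.0: G2/G3 P8 -> B2/B3 P8 similar
  R8 @ bar5.0: penult P8 not 3rd/6th
  R8 @ bar5.0: penult P8 not 3rd/6th
  R1 @ bar6.0: B3/B3 P1 -> E4/E4 P1 similar
  R2 @ bar6.0: B2/G3 m6 -> C3/C4 P8 similar
  R6 @ bar6.3: closes on M3
  R6 @ bar6.3: closes on M3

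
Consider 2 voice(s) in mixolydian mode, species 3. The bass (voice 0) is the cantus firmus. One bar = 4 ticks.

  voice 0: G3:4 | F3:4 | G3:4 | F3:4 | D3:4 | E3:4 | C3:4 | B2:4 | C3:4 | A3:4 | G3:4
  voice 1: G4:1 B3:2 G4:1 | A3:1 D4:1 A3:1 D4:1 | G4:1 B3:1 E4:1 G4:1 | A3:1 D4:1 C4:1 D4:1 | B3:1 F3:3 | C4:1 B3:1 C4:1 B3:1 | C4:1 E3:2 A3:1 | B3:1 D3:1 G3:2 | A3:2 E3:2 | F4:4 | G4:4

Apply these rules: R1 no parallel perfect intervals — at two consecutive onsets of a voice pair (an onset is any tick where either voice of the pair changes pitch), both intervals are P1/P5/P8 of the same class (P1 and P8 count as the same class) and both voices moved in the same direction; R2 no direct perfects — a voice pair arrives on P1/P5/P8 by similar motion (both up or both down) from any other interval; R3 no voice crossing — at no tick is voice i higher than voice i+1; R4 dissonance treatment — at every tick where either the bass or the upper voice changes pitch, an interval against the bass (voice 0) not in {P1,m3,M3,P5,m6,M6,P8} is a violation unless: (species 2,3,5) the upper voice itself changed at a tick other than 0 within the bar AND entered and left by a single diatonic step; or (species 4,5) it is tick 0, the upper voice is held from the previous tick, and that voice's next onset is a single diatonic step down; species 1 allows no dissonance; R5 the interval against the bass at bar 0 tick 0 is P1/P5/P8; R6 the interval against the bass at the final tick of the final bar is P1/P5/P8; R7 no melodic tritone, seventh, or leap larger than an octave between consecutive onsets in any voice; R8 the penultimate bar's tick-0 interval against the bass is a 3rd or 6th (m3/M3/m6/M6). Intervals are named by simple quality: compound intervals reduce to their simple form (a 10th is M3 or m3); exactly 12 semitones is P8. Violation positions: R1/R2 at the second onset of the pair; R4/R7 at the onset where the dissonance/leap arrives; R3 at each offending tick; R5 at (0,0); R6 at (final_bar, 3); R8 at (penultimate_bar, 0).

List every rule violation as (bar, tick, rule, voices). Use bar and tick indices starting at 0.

(1, 0, R7, (1,))
(2, 0, R2, (0, 1))
(3, 0, R7, (1,))
(4, 1, R7, (1,))
(9, 0, R7, (1,))

bar 0: v0=G3 v1=G4 downbeat P8
bar 1: v0=F3 v1=A3 downbeat M3
bar 2: v0=G3 v1=G4 downbeat P8
bar 3: v0=F3 v1=A3 downbeat M3
bar 4: v0=D3 v1=B3 downbeat M6
bar 5: v0=E3 v1=C4 downbeat m6
bar 6: v0=C3 v1=C4 downbeat P8
bar 7: v0=B2 v1=B3 downbeat P8
bar 8: v0=C3 v1=A3 downbeat M6
bar 9: v0=A3 v1=F4 downbeat m6
bar 10: v0=G3 v1=G4 downbeat P8
  -> R7 @ bar 1 tick 0 v(1,): G4->A3 leap 10st
  -> R2 @ bar 2 tick 0 v(0, 1): F3/D4 M6 -> G3/G4 P8 similar
  -> R7 @ bar 3 tick 0 v(1,): G4->A3 leap 10st
  -> R7 @ bar 4 tick 1 v(1,): B3->F3 leap 6st
  -> R7 @ bar 9 tick 0 v(1,): E3->F4 leap 13st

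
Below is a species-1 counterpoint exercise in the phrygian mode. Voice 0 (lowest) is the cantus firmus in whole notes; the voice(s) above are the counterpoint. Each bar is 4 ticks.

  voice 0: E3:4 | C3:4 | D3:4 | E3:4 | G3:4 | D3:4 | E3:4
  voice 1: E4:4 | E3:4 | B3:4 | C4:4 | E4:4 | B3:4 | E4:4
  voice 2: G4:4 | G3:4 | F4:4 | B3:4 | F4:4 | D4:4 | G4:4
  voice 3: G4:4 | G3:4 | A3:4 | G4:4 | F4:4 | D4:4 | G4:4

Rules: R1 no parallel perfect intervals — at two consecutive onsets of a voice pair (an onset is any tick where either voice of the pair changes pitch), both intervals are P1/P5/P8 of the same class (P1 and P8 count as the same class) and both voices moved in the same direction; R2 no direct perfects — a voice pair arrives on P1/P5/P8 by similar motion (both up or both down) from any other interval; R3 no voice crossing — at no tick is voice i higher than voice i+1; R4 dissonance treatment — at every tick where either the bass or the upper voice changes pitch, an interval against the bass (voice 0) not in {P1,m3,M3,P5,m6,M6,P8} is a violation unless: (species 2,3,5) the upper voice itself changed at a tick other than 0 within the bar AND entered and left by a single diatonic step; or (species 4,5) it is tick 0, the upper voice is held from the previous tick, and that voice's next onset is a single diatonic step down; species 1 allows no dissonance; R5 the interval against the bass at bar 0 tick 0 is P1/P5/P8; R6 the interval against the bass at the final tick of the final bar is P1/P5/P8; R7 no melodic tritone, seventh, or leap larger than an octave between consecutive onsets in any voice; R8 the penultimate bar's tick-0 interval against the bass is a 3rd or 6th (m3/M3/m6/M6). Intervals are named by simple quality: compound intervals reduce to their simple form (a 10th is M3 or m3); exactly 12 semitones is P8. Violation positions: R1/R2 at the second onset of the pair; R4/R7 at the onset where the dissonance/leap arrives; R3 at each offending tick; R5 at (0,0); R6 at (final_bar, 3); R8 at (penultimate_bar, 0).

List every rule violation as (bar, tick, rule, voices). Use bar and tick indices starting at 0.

(0, 0, R5, (0, 2))
(0, 0, R5, (0, 3))
(1, 0, R1, (2, 3))
(1, 0, R2, (0, 2))
(1, 0, R2, (0, 3))
(2, 0, R1, (0, 3))
(2, 0, R3, (2, 3))
(2, 0, R7, (2,))
(2, 1, R3, (2, 3))
(2, 2, R3, (2, 3))
(2, 3, R3, (2, 3))
(3, 0, R2, (1, 3))
(3, 0, R3, (1, 2))
(3, 0, R7, (2,))
(3, 0, R7, (3,))
(3, 1, R3, (1, 2))
(3, 2, R3, (1, 2))
(3, 3, R3, (1, 2))
(4, 0, R4, (0, 2))
(4, 0, R4, (0, 3))
(4, 0, R7, (2,))
(5, 0, R1, (2, 3))
(5, 0, R2, (0, 2))
(5, 0, R2, (0, 3))
(5, 0, R8, (0, 2))
(5, 0, R8, (0, 3))
(6, 0, R1, (2, 3))
(6, 0, R2, (0, 1))
(6, 3, R6, (0, 2))
(6, 3, R6, (0, 3))

bar 0: v0=E3 v1=E4 v2=G4 v3=G4 downbeat m3
bar 1: v0=C3 v1=E3 v2=G3 v3=G3 downbeat P5
bar 2: v0=D3 v1=B3 v2=F4 v3=A3 downbeat P5
bar 3: v0=E3 v1=C4 v2=B3 v3=G4 downbeat m3
bar 4: v0=G3 v1=E4 v2=F4 v3=F4 downbeat m7
bar 5: v0=D3 v1=B3 v2=D4 v3=D4 downbeat P8
bar 6: v0=E3 v1=E4 v2=G4 v3=G4 downbeat m3
  -> R5 @ bar 0 tick 0 v(0, 2): opens on m3
  -> R5 @ bar 0 tick 0 v(0, 3): opens on m3
  -> R1 @ bar 1 tick 0 v(2, 3): G4/G4 P1 -> G3/G3 P1 similar
  -> R2 @ bar 1 tick 0 v(0, 2): E3/G4 m3 -> C3/G3 P5 similar
  -> R2 @ bar 1 tick 0 v(0, 3): E3/G4 m3 -> C3/G3 P5 similar
  -> R1 @ bar 2 tick 0 v(0, 3): C3/G3 P5 -> D3/A3 P5 similar
  -> R3 @ bar 2 tick 0 v(2, 3): F4 above A3
  -> R7 @ bar 2 tick 0 v(2,): G3->F4 leap 10st
  -> R3 @ bar 2 tick 1 v(2, 3): F4 above A3
  -> R3 @ bar 2 tick 2 v(2, 3): F4 above A3
  -> R3 @ bar 2 tick 3 v(2, 3): F4 above A3
  -> R2 @ bar 3 tick 0 v(1, 3): B3/A3 M2 -> C4/G4 P5 similar
  -> R3 @ bar 3 tick 0 v(1, 2): C4 above B3
  -> R7 @ bar 3 tick 0 v(2,): F4->B3 leap 6st
  -> R7 @ bar 3 tick 0 v(3,): A3->G4 leap 10st
  -> R3 @ bar 3 tick 1 v(1, 2): C4 above B3
  -> R3 @ bar 3 tick 2 v(1, 2): C4 above B3
  -> R3 @ bar 3 tick 3 v(1, 2): C4 above B3
  -> R4 @ bar 4 tick 0 v(0, 2): G3/F4 m7 untreated
  -> R4 @ bar 4 tick 0 v(0, 3): G3/F4 m7 untreated
  -> R7 @ bar 4 tick 0 v(2,): B3->F4 leap 6st
  -> R1 @ bar 5 tick 0 v(2, 3): F4/F4 P1 -> D4/D4 P1 similar
  -> R2 @ bar 5 tick 0 v(0, 2): G3/F4 m7 -> D3/D4 P8 similar
  -> R2 @ bar 5 tick 0 v(0, 3): G3/F4 m7 -> D3/D4 P8 similar
  -> R8 @ bar 5 tick 0 v(0, 2): penult P8 not 3rd/6th
  -> R8 @ bar 5 tick 0 v(0, 3): penult P8 not 3rd/6th
  -> R1 @ bar 6 tick 0 v(2, 3): D4/D4 P1 -> G4/G4 P1 similar
  -> R2 @ bar 6 tick 0 v(0, 1): D3/B3 M6 -> E3/E4 P8 similar
  -> R6 @ bar 6 tick 3 v(0, 2): closes on m3
  -> R6 @ bar 6 tick 3 v(0, 3): closes on m3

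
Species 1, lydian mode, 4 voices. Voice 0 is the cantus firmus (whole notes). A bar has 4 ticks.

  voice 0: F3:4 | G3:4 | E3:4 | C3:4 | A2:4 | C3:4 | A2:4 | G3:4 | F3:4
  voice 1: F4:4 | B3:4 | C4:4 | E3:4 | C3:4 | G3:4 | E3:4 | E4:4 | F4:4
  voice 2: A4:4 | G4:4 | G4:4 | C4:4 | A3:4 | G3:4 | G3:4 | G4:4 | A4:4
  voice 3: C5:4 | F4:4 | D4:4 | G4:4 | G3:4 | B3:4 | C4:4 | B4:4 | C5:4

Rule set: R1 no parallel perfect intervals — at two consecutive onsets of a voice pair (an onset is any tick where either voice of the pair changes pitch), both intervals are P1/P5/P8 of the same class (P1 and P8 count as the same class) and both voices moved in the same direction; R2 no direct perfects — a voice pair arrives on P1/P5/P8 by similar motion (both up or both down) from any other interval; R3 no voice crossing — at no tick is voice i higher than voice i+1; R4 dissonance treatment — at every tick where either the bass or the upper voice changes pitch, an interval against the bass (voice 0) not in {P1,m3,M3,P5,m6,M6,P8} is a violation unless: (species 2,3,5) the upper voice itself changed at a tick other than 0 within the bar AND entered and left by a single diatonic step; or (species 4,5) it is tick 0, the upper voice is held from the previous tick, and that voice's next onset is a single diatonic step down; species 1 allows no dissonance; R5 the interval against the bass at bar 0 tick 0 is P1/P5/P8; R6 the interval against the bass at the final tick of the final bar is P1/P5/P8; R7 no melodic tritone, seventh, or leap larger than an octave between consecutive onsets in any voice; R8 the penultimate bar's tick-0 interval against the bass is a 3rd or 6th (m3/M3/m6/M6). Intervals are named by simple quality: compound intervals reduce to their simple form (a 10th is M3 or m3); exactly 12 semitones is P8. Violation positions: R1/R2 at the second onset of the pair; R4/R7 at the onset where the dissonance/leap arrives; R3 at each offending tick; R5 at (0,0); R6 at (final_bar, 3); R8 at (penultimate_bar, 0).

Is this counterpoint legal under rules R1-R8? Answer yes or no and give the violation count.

No (31 violations)

bar 0: v0=F3 v1=F4 v2=A4 v3=C5 (P5)
bar 1: v0=G3 v1=B3 v2=G4 v3=F4 (m7)
bar 2: v0=E3 v1=C4 v2=G4 v3=D4 (m7)
bar 3: v0=C3 v1=E3 v2=C4 v3=G4 (P5)
bar 4: v0=A2 v1=C3 v2=A3 v3=G3 (m7)
bar 5: v0=C3 v1=G3 v2=G3 v3=B3 (M7)
bar 6: v0=A2 v1=E3 v2=G3 v3=C4 (m3)
bar 7: v0=G3 v1=E4 v2=G4 v3=B4 (M3)
bar 8: v0=F3 v1=F4 v2=A4 v3=C5 (P5)
  R5 @ bar0.0: opens on M3
  R3 @ bar1.0: G4 above F4
  R4 @ bar1.0: G3/F4 m7 untreated
  R7 @ bar1.0: F4->B3 leap 6st
  R3 @ bar1.1: G4 above F4
  R3 @ bar1.2: G4 above F4
  R3 @ bar1.3: G4 above F4
  R3 @ bar2.0: G4 above D4
  R4 @ bar2.0: E3/D4 m7 untreated
  R3 @ bar2.1: G4 above D4
  R3 @ bar2.2: G4 above D4
  R3 @ bar2.3: G4 above D4
  R2 @ bar3.0: E3/G4 m3 -> C3/C4 P8 similar
  R1 @ bar4.0: C3/C4 P8 -> A2/A3 P8 similar
  R2 @ bar4.0: E3/G4 m3 -> C3/G3 P5 similar
  R3 @ bar4.0: A3 above G3
  R4 @ bar4.0: A2/G3 m7 untreated
  R3 @ bar4.1: A3 above G3
  R3 @ bar4.2: A3 above G3
  R3 @ bar4.3: A3 above G3
  R2 @ bar5.0: A2/C3 m3 -> C3/G3 P5 similar
  R4 @ bar5.0: C3/B3 M7 untreated
  R1 @ bar6.0: C3/G3 P5 -> A2/E3 P5 similar
  R4 @ bar6.0: A2/G3 m7 untreated
  R2 @ bar7.0: A2/G3 m7 -> G3/G4 P8 similar
  R2 @ bar7.0: E3/C4 m6 -> E4/B4 P5 similar
  R7 @ bar7.0: A2->G3 leap 10st
  R7 @ bar7.0: C4->B4 leap 11st
  R8 @ bar7.0: penult P8 not 3rd/6th
  R1 @ bar8.0: E4/B4 P5 -> F4/C5 P5 similar
  R6 @ bar8.3: closes on M3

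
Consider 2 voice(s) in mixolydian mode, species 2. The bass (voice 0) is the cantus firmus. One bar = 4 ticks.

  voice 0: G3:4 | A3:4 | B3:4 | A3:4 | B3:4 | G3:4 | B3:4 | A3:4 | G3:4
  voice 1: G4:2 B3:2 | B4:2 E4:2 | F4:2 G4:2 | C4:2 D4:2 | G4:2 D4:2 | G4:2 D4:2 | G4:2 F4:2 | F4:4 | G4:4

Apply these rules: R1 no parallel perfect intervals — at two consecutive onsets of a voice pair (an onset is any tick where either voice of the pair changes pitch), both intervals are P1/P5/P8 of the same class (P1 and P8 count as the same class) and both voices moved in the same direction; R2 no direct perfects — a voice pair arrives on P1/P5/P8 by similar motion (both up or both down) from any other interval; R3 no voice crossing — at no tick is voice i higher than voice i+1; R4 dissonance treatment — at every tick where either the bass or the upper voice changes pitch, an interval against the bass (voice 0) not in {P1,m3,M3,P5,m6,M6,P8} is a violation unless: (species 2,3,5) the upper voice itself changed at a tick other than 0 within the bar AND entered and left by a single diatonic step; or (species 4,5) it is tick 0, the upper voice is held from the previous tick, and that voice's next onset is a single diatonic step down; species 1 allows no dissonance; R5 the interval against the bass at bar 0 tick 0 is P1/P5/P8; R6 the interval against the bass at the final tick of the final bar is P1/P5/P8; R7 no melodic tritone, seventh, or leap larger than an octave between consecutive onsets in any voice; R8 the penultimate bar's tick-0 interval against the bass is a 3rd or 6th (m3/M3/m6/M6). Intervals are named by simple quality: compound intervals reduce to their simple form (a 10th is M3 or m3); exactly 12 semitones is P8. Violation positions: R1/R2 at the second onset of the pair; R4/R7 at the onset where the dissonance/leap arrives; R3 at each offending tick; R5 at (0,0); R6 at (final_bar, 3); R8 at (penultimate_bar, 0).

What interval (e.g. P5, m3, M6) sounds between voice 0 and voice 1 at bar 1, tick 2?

voice 0=A3 voice 1=E4 -> P5

P5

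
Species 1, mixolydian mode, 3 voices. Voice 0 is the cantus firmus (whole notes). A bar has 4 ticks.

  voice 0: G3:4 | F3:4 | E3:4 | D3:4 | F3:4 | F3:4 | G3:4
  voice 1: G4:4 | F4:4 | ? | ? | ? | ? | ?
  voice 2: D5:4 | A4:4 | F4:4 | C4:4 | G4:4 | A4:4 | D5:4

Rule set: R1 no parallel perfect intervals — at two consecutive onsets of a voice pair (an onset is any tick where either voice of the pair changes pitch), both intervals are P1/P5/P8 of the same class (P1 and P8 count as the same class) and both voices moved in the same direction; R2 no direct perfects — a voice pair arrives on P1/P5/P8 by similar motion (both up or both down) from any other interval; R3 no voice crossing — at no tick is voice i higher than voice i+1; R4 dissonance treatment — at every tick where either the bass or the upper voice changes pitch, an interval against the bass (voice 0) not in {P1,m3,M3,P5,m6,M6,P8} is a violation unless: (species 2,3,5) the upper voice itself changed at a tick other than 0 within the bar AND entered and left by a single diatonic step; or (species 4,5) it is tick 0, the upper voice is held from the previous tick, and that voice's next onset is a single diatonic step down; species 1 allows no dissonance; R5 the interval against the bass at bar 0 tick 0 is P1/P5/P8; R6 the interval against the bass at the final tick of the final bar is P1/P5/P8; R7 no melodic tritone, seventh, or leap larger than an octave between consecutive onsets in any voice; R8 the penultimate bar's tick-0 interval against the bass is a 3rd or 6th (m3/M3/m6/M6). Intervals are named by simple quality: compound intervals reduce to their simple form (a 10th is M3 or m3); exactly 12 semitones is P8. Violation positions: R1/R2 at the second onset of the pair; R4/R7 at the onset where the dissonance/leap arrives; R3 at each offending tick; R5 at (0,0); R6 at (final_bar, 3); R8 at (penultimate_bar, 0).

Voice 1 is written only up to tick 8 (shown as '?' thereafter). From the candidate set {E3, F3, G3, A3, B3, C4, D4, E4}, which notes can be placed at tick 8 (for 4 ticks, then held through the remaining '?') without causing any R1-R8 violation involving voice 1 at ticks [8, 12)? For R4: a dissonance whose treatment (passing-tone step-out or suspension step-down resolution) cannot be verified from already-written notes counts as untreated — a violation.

E3: violates R1,R7
F3: violates R2,R4
G3: violates R7
A3: violates R4
B3: violates R2,R7
C4: legal
D4: violates R4
E4: violates R1

{C4}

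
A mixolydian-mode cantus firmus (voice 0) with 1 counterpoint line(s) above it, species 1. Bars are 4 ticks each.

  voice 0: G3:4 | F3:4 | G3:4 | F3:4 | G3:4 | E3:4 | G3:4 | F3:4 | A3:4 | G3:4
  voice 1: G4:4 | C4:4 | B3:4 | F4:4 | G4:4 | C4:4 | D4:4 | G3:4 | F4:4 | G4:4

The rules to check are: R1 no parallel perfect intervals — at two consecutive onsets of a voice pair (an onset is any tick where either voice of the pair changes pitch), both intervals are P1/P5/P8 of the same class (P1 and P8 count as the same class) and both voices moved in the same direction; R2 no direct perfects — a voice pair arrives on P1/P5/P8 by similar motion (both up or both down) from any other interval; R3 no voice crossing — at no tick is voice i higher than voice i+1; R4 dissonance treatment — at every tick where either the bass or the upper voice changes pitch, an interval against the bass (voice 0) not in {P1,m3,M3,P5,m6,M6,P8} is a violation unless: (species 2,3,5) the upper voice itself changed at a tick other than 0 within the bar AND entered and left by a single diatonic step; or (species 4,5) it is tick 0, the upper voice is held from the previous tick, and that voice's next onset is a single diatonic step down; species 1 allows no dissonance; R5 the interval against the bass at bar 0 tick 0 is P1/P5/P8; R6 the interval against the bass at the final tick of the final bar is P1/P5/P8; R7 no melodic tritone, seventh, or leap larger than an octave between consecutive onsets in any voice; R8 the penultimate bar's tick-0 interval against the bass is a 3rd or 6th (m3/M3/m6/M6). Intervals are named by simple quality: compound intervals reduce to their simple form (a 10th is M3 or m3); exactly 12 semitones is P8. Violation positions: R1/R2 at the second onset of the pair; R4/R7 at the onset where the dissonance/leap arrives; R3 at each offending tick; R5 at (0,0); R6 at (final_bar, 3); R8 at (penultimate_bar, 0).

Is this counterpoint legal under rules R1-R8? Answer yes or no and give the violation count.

bar 0: v0=G3 v1=G4 (P8)
bar 1: v0=F3 v1=C4 (P5)
bar 2: v0=G3 v1=B3 (M3)
bar 3: v0=F3 v1=F4 (P8)
bar 4: v0=G3 v1=G4 (P8)
bar 5: v0=E3 v1=C4 (m6)
bar 6: v0=G3 v1=D4 (P5)
bar 7: v0=F3 v1=G3 (M2)
bar 8: v0=A3 v1=F4 (m6)
bar 9: v0=G3 v1=G4 (P8)
  R2 @ bar1.0: G3/G4 P8 -> F3/C4 P5 similar
  R7 @ bar3.0: B3->F4 leap 6st
  R1 @ bar4.0: F3/F4 P8 -> G3/G4 P8 similar
  R2 @ bar6.0: E3/C4 m6 -> G3/D4 P5 similar
  R4 @ bar7.0: F3/G3 M2 untreated
  R7 @ bar8.0: G3->F4 leap 10st

No (6 violations)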